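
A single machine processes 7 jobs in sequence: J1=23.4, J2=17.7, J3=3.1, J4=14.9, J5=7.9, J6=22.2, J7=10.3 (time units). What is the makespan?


Sequential makespan: sum all processing times
= 23.4 + 17.7 + 3.1 + 14.9 + 7.9 + 22.2 + 10.3
= 99.5 time units


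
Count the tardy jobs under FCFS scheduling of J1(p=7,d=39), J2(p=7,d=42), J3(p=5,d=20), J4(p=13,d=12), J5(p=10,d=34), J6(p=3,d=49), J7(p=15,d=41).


Completion vs due date:
  J1: C=7, d=39 → on time
  J2: C=14, d=42 → on time
  J3: C=19, d=20 → on time
  J4: C=32, d=12 → TARDY
  J5: C=42, d=34 → TARDY
  J6: C=45, d=49 → on time
  J7: C=60, d=41 → TARDY
Tardy jobs: J4, J5, J7
Count = 3


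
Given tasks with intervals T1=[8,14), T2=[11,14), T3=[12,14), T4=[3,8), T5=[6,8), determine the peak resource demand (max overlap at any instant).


Check each time point for overlaps:
  t=12: 3 tasks active (T1, T2, T3)
Max concurrent = 3


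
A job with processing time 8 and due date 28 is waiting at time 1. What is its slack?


Slack = due - current_time - processing
= 28 - 1 - 8
= 19


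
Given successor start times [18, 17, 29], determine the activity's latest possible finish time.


LF = min of all successor start times
Successors start at: [18, 17, 29]
LF = min(18, 17, 29)
= 17


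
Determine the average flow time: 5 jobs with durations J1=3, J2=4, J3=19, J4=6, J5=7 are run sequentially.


Completion times:
  J1: completes at 3
  J2: completes at 7
  J3: completes at 26
  J4: completes at 32
  J5: completes at 39
Sum = 107
Average = 107/5
= 21.40


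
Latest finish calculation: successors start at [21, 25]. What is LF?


LF = min of all successor start times
Successors start at: [21, 25]
LF = min(21, 25)
= 21


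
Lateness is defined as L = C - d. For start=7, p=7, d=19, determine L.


Completion = 7 + 7 = 14
Lateness = C - d = 14 - 19
= -5


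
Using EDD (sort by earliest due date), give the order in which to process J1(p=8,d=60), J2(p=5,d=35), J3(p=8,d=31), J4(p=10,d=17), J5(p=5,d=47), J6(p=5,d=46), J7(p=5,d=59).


EDD: sort by earliest due date
  J4: d=17, p=10
  J3: d=31, p=8
  J2: d=35, p=5
  J6: d=46, p=5
  J5: d=47, p=5
  J7: d=59, p=5
  J1: d=60, p=8
Order: J4 → J3 → J2 → J6 → J5 → J7 → J1


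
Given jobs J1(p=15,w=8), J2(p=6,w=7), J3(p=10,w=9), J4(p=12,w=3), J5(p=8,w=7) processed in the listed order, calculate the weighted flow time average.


Completion times:
  J1: C=15, w×C=8×15=120
  J2: C=21, w×C=7×21=147
  J3: C=31, w×C=9×31=279
  J4: C=43, w×C=3×43=129
  J5: C=51, w×C=7×51=357
Sum w×C = 1032
Sum w = 34
Weighted avg = 1032/34
= 30.35


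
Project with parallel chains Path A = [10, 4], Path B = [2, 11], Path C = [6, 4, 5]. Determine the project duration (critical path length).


Path A: 10 + 4 = 14
Path B: 2 + 11 = 13
Path C: 6 + 4 + 5 = 15
Critical path = longest = max(14, 13, 15)
= 15 (Path C)


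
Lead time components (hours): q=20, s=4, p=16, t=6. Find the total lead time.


Lead time = queue + setup + processing + transit
= 20 + 4 + 16 + 6
= 46 hours


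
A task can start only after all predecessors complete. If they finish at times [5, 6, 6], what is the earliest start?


ES = max of all predecessor completion times
Predecessors: [5, 6, 6]
ES = max(5, 6, 6)
= 6


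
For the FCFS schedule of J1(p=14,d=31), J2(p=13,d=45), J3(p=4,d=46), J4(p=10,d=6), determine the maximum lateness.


Lateness per job (L = C - d):
  J1: C=14, d=31, L=-17
  J2: C=27, d=45, L=-18
  J3: C=31, d=46, L=-15
  J4: C=41, d=6, L=35
Lmax = max(-17, -18, -15, 35)
= 35


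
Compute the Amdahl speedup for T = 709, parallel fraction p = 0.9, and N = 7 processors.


Amdahl's law: T_p = T × ((1-p) + p/N)
= 709 × ((1-0.9) + 0.9/7)
= 709 × (0.10 + 0.1286)
= 709 × 0.2286
= 162.06
Speedup = 709/162.06
= 4.38×


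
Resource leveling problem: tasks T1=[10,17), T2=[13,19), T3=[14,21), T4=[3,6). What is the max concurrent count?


Check each time point for overlaps:
  t=14: 3 tasks active (T1, T2, T3)
Max concurrent = 3


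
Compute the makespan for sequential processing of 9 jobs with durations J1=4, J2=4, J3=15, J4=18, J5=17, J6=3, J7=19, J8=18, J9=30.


Sequential makespan: sum all processing times
= 4 + 4 + 15 + 18 + 17 + 3 + 19 + 18 + 30
= 128 time units


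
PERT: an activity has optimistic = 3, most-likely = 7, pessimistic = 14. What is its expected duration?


te = (o + 4m + p) / 6
= (3 + 4×7 + 14) / 6
= (3 + 28 + 14) / 6
= 45 / 6
= 7.50


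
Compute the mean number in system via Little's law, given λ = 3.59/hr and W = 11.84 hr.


Little's law: L = λ × W
= 3.59 × 11.84
= 42.51


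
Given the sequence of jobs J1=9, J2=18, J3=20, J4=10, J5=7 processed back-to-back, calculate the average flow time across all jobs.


Completion times:
  J1: completes at 9
  J2: completes at 27
  J3: completes at 47
  J4: completes at 57
  J5: completes at 64
Sum = 204
Average = 204/5
= 40.80


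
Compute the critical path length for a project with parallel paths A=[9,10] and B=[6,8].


Path A: 9 + 10 = 19
Path B: 6 + 8 = 14
Critical path = longest = max(19, 14)
= 19 (Path A)


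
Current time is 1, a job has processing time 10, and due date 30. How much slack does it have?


Slack = due - current_time - processing
= 30 - 1 - 10
= 19


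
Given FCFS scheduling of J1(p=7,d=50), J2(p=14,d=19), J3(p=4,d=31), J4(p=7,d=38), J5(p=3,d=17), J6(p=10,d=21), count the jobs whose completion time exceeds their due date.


Completion vs due date:
  J1: C=7, d=50 → on time
  J2: C=21, d=19 → TARDY
  J3: C=25, d=31 → on time
  J4: C=32, d=38 → on time
  J5: C=35, d=17 → TARDY
  J6: C=45, d=21 → TARDY
Tardy jobs: J2, J5, J6
Count = 3


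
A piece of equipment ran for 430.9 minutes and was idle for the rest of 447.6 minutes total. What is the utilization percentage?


Utilization = busy / total × 100
= 430.9 / 447.6 × 100
= 96.3%


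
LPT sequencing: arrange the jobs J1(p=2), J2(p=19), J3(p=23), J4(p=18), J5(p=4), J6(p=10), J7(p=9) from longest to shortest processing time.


LPT: sort by longest processing time first
  J3: p=23
  J2: p=19
  J4: p=18
  J6: p=10
  J7: p=9
  J5: p=4
  J1: p=2
Order: J3 → J2 → J4 → J6 → J7 → J5 → J1


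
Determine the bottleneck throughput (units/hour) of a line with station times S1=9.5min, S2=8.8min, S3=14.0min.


Bottleneck = longest station time
Station times: [9.5, 8.8, 14.0]
Max = 14.0 min
Rate = 60 / 14.0
= 4.29 units/hour (bottleneck: 14.0min)


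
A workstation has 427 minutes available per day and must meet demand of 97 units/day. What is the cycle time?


Cycle time = available time / demand
= 427 / 97
= 4.40 min/unit


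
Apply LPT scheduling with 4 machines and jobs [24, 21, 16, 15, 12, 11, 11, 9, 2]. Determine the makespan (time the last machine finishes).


Jobs (LPT sorted): [24, 21, 16, 15, 12, 11, 11, 9, 2]
Machines: 4
  J=24 → Machine 1 (load: 0+24=24)
  J=21 → Machine 2 (load: 0+21=21)
  J=16 → Machine 3 (load: 0+16=16)
  J=15 → Machine 4 (load: 0+15=15)
  J=12 → Machine 4 (load: 15+12=27)
  J=11 → Machine 3 (load: 16+11=27)
  J=11 → Machine 2 (load: 21+11=32)
  J=9 → Machine 1 (load: 24+9=33)
  J=2 → Machine 3 (load: 27+2=29)
Machine loads: [33, 32, 29, 27]
Makespan = max = 33 time units


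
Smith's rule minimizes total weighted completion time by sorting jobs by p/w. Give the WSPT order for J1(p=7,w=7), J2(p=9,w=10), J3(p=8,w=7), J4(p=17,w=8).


WSPT (Smith's rule): sort by p/w ascending
  J2: p/w = 9/10 = 0.900
  J1: p/w = 7/7 = 1.000
  J3: p/w = 8/7 = 1.143
  J4: p/w = 17/8 = 2.125
Order: J2 → J1 → J3 → J4


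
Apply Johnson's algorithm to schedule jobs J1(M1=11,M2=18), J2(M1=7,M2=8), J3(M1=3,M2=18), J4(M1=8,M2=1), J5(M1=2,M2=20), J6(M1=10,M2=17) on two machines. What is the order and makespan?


Johnson's rule:
Group 1 (M1≤M2, sort by M1): ['J5', 'J3', 'J2', 'J6', 'J1']
Group 2 (M1>M2, sort desc M2): ['J4']
Sequence: J5 → J3 → J2 → J6 → J1 → J4
Makespan calculation:
  J5: M1 done=2, M2 done=22
  J3: M1 done=5, M2 done=40
  J2: M1 done=12, M2 done=48
  J6: M1 done=22, M2 done=65
  J1: M1 done=33, M2 done=83
  J4: M1 done=41, M2 done=84
= Sequence: J5 → J3 → J2 → J6 → J1 → J4, Makespan: 84


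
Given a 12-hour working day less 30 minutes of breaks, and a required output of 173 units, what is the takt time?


Available = 12×60 - 30 = 690 min
Takt time = 690 / 173
= 3.99 min/unit


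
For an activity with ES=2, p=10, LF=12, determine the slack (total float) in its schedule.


EF = ES + duration = 2 + 10 = 12
LS = LF - duration = 12 - 10 = 2
Total Float = LF - EF = 12 - 12
(or LS - ES = 2 - 2)
= 0


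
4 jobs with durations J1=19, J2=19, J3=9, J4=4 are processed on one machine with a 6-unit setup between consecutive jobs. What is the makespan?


Makespan = Σ processing + (n-1) × setup
= (19 + 19 + 9 + 4) + (4-1)×6
= 51 + 18
= 69 time units


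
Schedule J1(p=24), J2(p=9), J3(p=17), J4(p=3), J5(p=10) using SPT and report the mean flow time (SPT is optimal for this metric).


SPT order: J4 → J2 → J5 → J3 → J1
Completion times:
  J4: C=3
  J2: C=12
  J5: C=22
  J3: C=39
  J1: C=63
Sum = 139, n = 5
Mean flow = 139/5
= 27.80


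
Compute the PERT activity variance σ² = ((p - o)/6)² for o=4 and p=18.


σ² = ((p - o) / 6)² = (p - o)² / 36
= (18 - 4)² / 36
= 14² / 36
= 196 / 36
= 5.4444


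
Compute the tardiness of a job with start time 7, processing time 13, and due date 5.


Completion = start + processing = 7 + 13 = 20
Tardiness = max(0, C - d) = max(0, 20 - 5)
= max(0, 15)
= 15


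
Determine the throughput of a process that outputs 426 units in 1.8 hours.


Throughput = units / time
= 426 / 1.8
= 236.7 units/hour


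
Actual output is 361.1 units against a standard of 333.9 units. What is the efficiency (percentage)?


Efficiency = (actual / standard) × 100
= (361.1 / 333.9) × 100
= 108.1%


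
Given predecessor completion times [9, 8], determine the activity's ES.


ES = max of all predecessor completion times
Predecessors: [9, 8]
ES = max(9, 8)
= 9


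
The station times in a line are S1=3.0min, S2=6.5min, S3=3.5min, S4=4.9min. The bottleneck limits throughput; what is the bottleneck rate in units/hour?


Bottleneck = longest station time
Station times: [3.0, 6.5, 3.5, 4.9]
Max = 6.5 min
Rate = 60 / 6.5
= 9.23 units/hour (bottleneck: 6.5min)


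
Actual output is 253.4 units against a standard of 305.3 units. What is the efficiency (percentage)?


Efficiency = (actual / standard) × 100
= (253.4 / 305.3) × 100
= 83.0%


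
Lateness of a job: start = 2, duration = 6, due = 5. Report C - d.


Completion = 2 + 6 = 8
Lateness = C - d = 8 - 5
= 3


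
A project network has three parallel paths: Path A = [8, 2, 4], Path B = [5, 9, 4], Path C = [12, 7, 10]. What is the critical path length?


Path A: 8 + 2 + 4 = 14
Path B: 5 + 9 + 4 = 18
Path C: 12 + 7 + 10 = 29
Critical path = longest = max(14, 18, 29)
= 29 (Path C)


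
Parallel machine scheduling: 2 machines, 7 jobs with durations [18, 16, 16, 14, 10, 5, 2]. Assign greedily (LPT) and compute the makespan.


Jobs (LPT sorted): [18, 16, 16, 14, 10, 5, 2]
Machines: 2
  J=18 → Machine 1 (load: 0+18=18)
  J=16 → Machine 2 (load: 0+16=16)
  J=16 → Machine 2 (load: 16+16=32)
  J=14 → Machine 1 (load: 18+14=32)
  J=10 → Machine 1 (load: 32+10=42)
  J=5 → Machine 2 (load: 32+5=37)
  J=2 → Machine 2 (load: 37+2=39)
Machine loads: [42, 39]
Makespan = max = 42 time units


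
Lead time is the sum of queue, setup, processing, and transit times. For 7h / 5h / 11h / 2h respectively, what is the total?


Lead time = queue + setup + processing + transit
= 7 + 5 + 11 + 2
= 25 hours


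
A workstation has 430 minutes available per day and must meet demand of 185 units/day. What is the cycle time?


Cycle time = available time / demand
= 430 / 185
= 2.32 min/unit


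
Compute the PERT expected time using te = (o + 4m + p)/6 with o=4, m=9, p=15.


te = (o + 4m + p) / 6
= (4 + 4×9 + 15) / 6
= (4 + 36 + 15) / 6
= 55 / 6
= 9.17


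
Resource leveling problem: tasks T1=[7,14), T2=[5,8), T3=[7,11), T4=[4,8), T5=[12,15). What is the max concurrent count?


Check each time point for overlaps:
  t=7: 4 tasks active (T1, T2, T3, T4)
Max concurrent = 4


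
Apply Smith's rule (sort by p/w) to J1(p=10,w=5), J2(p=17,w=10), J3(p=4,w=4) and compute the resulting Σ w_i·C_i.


WSPT order (by p/w): J3 → J2 → J1
  J3: C=4, w·C=4×4=16
  J2: C=21, w·C=10×21=210
  J1: C=31, w·C=5×31=155
Σ w·C = 381
= 381


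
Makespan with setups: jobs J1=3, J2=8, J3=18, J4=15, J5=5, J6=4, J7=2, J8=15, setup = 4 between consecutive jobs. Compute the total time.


Makespan = Σ processing + (n-1) × setup
= (3 + 8 + 18 + 15 + 5 + 4 + 2 + 15) + (8-1)×4
= 70 + 28
= 98 time units


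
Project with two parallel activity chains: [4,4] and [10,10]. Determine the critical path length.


Path A: 4 + 4 = 8
Path B: 10 + 10 = 20
Critical path = longest = max(8, 20)
= 20 (Path B)


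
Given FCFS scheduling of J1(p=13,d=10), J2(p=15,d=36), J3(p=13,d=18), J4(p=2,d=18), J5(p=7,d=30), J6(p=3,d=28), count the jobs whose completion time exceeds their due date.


Completion vs due date:
  J1: C=13, d=10 → TARDY
  J2: C=28, d=36 → on time
  J3: C=41, d=18 → TARDY
  J4: C=43, d=18 → TARDY
  J5: C=50, d=30 → TARDY
  J6: C=53, d=28 → TARDY
Tardy jobs: J1, J3, J4, J5, J6
Count = 5


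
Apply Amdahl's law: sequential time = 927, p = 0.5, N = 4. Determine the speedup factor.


Amdahl's law: T_p = T × ((1-p) + p/N)
= 927 × ((1-0.5) + 0.5/4)
= 927 × (0.50 + 0.1250)
= 927 × 0.6250
= 579.38
Speedup = 927/579.38
= 1.60×


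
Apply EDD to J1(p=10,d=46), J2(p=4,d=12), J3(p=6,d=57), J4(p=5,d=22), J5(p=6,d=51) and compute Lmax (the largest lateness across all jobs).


EDD order: J2 → J4 → J1 → J5 → J3
Completion and lateness:
  J2: C=4, d=12, L=4-12=-8
  J4: C=9, d=22, L=9-22=-13
  J1: C=19, d=46, L=19-46=-27
  J5: C=25, d=51, L=25-51=-26
  J3: C=31, d=57, L=31-57=-26
Lmax = max(-8, -13, -27, -26, -26)
= -8


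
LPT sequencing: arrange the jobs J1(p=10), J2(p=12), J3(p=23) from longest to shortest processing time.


LPT: sort by longest processing time first
  J3: p=23
  J2: p=12
  J1: p=10
Order: J3 → J2 → J1


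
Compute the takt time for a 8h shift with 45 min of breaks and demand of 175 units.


Available = 8×60 - 45 = 435 min
Takt time = 435 / 175
= 2.49 min/unit


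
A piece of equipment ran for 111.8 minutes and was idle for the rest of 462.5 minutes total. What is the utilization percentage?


Utilization = busy / total × 100
= 111.8 / 462.5 × 100
= 24.2%


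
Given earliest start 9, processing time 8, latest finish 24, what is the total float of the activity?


EF = ES + duration = 9 + 8 = 17
LS = LF - duration = 24 - 8 = 16
Total Float = LF - EF = 24 - 17
(or LS - ES = 16 - 9)
= 7


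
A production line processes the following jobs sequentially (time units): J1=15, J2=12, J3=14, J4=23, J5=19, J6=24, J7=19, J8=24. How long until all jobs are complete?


Sequential makespan: sum all processing times
= 15 + 12 + 14 + 23 + 19 + 24 + 19 + 24
= 150 time units


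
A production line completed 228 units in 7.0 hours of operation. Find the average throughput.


Throughput = units / time
= 228 / 7.0
= 32.6 units/hour


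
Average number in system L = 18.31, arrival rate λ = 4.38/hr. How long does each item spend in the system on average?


Little's law: L = λW → W = L / λ
= 18.31 / 4.38
= 4.18 hours


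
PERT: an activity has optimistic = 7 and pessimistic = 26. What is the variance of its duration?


σ² = ((p - o) / 6)² = (p - o)² / 36
= (26 - 7)² / 36
= 19² / 36
= 361 / 36
= 10.0278


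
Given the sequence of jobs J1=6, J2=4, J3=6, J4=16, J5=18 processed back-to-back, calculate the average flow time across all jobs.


Completion times:
  J1: completes at 6
  J2: completes at 10
  J3: completes at 16
  J4: completes at 32
  J5: completes at 50
Sum = 114
Average = 114/5
= 22.80


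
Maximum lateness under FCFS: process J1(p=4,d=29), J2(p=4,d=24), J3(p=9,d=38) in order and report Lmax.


Lateness per job (L = C - d):
  J1: C=4, d=29, L=-25
  J2: C=8, d=24, L=-16
  J3: C=17, d=38, L=-21
Lmax = max(-25, -16, -21)
= -16


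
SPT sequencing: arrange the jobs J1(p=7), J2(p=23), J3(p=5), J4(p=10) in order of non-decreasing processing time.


SPT: sort by shortest processing time
  J3: p=5
  J1: p=7
  J4: p=10
  J2: p=23
Order: J3 → J1 → J4 → J2


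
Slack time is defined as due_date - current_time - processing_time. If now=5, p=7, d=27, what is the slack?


Slack = due - current_time - processing
= 27 - 5 - 7
= 15


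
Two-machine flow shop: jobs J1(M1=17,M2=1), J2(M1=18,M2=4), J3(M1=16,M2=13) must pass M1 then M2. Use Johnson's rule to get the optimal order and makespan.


Johnson's rule:
Group 1 (M1≤M2, sort by M1): []
Group 2 (M1>M2, sort desc M2): ['J3', 'J2', 'J1']
Sequence: J3 → J2 → J1
Makespan calculation:
  J3: M1 done=16, M2 done=29
  J2: M1 done=34, M2 done=38
  J1: M1 done=51, M2 done=52
= Sequence: J3 → J2 → J1, Makespan: 52


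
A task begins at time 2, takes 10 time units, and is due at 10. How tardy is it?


Completion = start + processing = 2 + 10 = 12
Tardiness = max(0, C - d) = max(0, 12 - 10)
= max(0, 2)
= 2


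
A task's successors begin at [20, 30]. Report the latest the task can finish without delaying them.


LF = min of all successor start times
Successors start at: [20, 30]
LF = min(20, 30)
= 20


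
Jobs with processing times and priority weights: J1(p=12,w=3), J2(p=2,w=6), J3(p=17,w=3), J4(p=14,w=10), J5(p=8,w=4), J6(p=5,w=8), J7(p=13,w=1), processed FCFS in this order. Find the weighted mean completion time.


Completion times:
  J1: C=12, w×C=3×12=36
  J2: C=14, w×C=6×14=84
  J3: C=31, w×C=3×31=93
  J4: C=45, w×C=10×45=450
  J5: C=53, w×C=4×53=212
  J6: C=58, w×C=8×58=464
  J7: C=71, w×C=1×71=71
Sum w×C = 1410
Sum w = 35
Weighted avg = 1410/35
= 40.29


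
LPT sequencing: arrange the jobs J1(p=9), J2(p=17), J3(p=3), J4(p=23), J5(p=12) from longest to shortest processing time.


LPT: sort by longest processing time first
  J4: p=23
  J2: p=17
  J5: p=12
  J1: p=9
  J3: p=3
Order: J4 → J2 → J5 → J1 → J3


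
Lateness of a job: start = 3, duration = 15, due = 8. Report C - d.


Completion = 3 + 15 = 18
Lateness = C - d = 18 - 8
= 10


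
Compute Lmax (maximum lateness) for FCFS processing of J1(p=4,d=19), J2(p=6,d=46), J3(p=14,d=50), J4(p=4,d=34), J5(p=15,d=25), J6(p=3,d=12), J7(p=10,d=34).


Lateness per job (L = C - d):
  J1: C=4, d=19, L=-15
  J2: C=10, d=46, L=-36
  J3: C=24, d=50, L=-26
  J4: C=28, d=34, L=-6
  J5: C=43, d=25, L=18
  J6: C=46, d=12, L=34
  J7: C=56, d=34, L=22
Lmax = max(-15, -36, -26, -6, 18, 34, 22)
= 34


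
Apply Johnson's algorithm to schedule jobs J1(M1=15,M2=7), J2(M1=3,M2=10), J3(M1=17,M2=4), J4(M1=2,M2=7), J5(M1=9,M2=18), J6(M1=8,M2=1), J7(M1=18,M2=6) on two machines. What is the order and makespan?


Johnson's rule:
Group 1 (M1≤M2, sort by M1): ['J4', 'J2', 'J5']
Group 2 (M1>M2, sort desc M2): ['J1', 'J7', 'J3', 'J6']
Sequence: J4 → J2 → J5 → J1 → J7 → J3 → J6
Makespan calculation:
  J4: M1 done=2, M2 done=9
  J2: M1 done=5, M2 done=19
  J5: M1 done=14, M2 done=37
  J1: M1 done=29, M2 done=44
  J7: M1 done=47, M2 done=53
  J3: M1 done=64, M2 done=68
  J6: M1 done=72, M2 done=73
= Sequence: J4 → J2 → J5 → J1 → J7 → J3 → J6, Makespan: 73


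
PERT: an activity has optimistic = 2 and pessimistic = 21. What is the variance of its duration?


σ² = ((p - o) / 6)² = (p - o)² / 36
= (21 - 2)² / 36
= 19² / 36
= 361 / 36
= 10.0278


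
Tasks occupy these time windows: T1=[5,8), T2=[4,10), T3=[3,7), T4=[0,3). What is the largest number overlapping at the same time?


Check each time point for overlaps:
  t=5: 3 tasks active (T1, T2, T3)
Max concurrent = 3


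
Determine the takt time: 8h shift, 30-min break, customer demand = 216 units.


Available = 8×60 - 30 = 450 min
Takt time = 450 / 216
= 2.08 min/unit


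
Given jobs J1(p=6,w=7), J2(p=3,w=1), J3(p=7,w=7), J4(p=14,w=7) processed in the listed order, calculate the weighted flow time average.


Completion times:
  J1: C=6, w×C=7×6=42
  J2: C=9, w×C=1×9=9
  J3: C=16, w×C=7×16=112
  J4: C=30, w×C=7×30=210
Sum w×C = 373
Sum w = 22
Weighted avg = 373/22
= 16.95


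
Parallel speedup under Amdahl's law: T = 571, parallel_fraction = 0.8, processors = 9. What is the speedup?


Amdahl's law: T_p = T × ((1-p) + p/N)
= 571 × ((1-0.8) + 0.8/9)
= 571 × (0.20 + 0.0889)
= 571 × 0.2889
= 164.96
Speedup = 571/164.96
= 3.46×


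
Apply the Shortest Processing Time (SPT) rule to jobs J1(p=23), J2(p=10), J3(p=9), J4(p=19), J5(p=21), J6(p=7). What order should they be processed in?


SPT: sort by shortest processing time
  J6: p=7
  J3: p=9
  J2: p=10
  J4: p=19
  J5: p=21
  J1: p=23
Order: J6 → J3 → J2 → J4 → J5 → J1


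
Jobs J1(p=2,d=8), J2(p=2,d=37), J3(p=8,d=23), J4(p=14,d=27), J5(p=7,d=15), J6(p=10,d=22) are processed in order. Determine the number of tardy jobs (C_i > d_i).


Completion vs due date:
  J1: C=2, d=8 → on time
  J2: C=4, d=37 → on time
  J3: C=12, d=23 → on time
  J4: C=26, d=27 → on time
  J5: C=33, d=15 → TARDY
  J6: C=43, d=22 → TARDY
Tardy jobs: J5, J6
Count = 2


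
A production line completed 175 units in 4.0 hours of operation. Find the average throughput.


Throughput = units / time
= 175 / 4.0
= 43.8 units/hour


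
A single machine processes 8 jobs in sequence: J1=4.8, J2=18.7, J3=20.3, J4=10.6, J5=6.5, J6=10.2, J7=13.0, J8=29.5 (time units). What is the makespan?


Sequential makespan: sum all processing times
= 4.8 + 18.7 + 20.3 + 10.6 + 6.5 + 10.2 + 13.0 + 29.5
= 113.6 time units


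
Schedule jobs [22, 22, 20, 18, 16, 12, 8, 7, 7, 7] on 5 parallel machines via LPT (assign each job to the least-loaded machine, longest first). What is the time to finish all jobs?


Jobs (LPT sorted): [22, 22, 20, 18, 16, 12, 8, 7, 7, 7]
Machines: 5
  J=22 → Machine 1 (load: 0+22=22)
  J=22 → Machine 2 (load: 0+22=22)
  J=20 → Machine 3 (load: 0+20=20)
  J=18 → Machine 4 (load: 0+18=18)
  J=16 → Machine 5 (load: 0+16=16)
  J=12 → Machine 5 (load: 16+12=28)
  J=8 → Machine 4 (load: 18+8=26)
  J=7 → Machine 3 (load: 20+7=27)
  J=7 → Machine 1 (load: 22+7=29)
  J=7 → Machine 2 (load: 22+7=29)
Machine loads: [29, 29, 27, 26, 28]
Makespan = max = 29 time units


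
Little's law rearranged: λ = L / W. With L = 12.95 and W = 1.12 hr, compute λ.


Little's law: L = λW → λ = L / W
= 12.95 / 1.12
= 11.56 per hour


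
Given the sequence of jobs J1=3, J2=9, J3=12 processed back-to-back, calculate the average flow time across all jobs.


Completion times:
  J1: completes at 3
  J2: completes at 12
  J3: completes at 24
Sum = 39
Average = 39/3
= 13.00


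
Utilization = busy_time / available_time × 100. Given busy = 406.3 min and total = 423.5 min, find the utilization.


Utilization = busy / total × 100
= 406.3 / 423.5 × 100
= 95.9%


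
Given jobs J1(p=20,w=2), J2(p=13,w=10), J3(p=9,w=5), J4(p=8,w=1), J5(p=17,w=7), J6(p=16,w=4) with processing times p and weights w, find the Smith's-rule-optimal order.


WSPT (Smith's rule): sort by p/w ascending
  J2: p/w = 13/10 = 1.300
  J3: p/w = 9/5 = 1.800
  J5: p/w = 17/7 = 2.429
  J6: p/w = 16/4 = 4.000
  J4: p/w = 8/1 = 8.000
  J1: p/w = 20/2 = 10.000
Order: J2 → J3 → J5 → J6 → J4 → J1


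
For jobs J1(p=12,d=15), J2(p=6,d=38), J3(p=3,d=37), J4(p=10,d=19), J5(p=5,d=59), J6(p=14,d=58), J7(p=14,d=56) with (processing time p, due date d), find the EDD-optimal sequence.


EDD: sort by earliest due date
  J1: d=15, p=12
  J4: d=19, p=10
  J3: d=37, p=3
  J2: d=38, p=6
  J7: d=56, p=14
  J6: d=58, p=14
  J5: d=59, p=5
Order: J1 → J4 → J3 → J2 → J7 → J6 → J5


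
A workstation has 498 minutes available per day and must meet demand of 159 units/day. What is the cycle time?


Cycle time = available time / demand
= 498 / 159
= 3.13 min/unit


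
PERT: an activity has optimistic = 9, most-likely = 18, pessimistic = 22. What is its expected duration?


te = (o + 4m + p) / 6
= (9 + 4×18 + 22) / 6
= (9 + 72 + 22) / 6
= 103 / 6
= 17.17


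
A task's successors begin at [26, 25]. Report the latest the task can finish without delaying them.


LF = min of all successor start times
Successors start at: [26, 25]
LF = min(26, 25)
= 25


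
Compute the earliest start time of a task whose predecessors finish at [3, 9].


ES = max of all predecessor completion times
Predecessors: [3, 9]
ES = max(3, 9)
= 9


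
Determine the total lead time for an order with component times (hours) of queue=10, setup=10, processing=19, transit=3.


Lead time = queue + setup + processing + transit
= 10 + 10 + 19 + 3
= 42 hours


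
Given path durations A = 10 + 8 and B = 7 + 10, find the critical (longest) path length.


Path A: 10 + 8 = 18
Path B: 7 + 10 = 17
Critical path = longest = max(18, 17)
= 18 (Path A)


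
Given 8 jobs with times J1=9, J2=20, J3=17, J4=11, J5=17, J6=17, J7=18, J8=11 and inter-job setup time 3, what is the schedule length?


Makespan = Σ processing + (n-1) × setup
= (9 + 20 + 17 + 11 + 17 + 17 + 18 + 11) + (8-1)×3
= 120 + 21
= 141 time units


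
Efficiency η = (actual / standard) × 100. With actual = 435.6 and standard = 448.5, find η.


Efficiency = (actual / standard) × 100
= (435.6 / 448.5) × 100
= 97.1%


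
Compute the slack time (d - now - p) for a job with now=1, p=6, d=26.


Slack = due - current_time - processing
= 26 - 1 - 6
= 19


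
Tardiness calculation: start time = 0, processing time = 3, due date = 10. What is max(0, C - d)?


Completion = start + processing = 0 + 3 = 3
Tardiness = max(0, C - d) = max(0, 3 - 10)
= max(0, -7)
= 0


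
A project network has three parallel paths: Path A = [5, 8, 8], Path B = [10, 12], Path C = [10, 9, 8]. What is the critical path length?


Path A: 5 + 8 + 8 = 21
Path B: 10 + 12 = 22
Path C: 10 + 9 + 8 = 27
Critical path = longest = max(21, 22, 27)
= 27 (Path C)


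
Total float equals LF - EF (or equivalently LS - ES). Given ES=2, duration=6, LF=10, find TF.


EF = ES + duration = 2 + 6 = 8
LS = LF - duration = 10 - 6 = 4
Total Float = LF - EF = 10 - 8
(or LS - ES = 4 - 2)
= 2


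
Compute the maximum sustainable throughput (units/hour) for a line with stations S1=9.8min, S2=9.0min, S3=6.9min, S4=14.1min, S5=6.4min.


Bottleneck = longest station time
Station times: [9.8, 9.0, 6.9, 14.1, 6.4]
Max = 14.1 min
Rate = 60 / 14.1
= 4.26 units/hour (bottleneck: 14.1min)


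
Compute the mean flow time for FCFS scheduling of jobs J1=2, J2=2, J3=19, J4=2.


Completion times:
  J1: completes at 2
  J2: completes at 4
  J3: completes at 23
  J4: completes at 25
Sum = 54
Average = 54/4
= 13.50


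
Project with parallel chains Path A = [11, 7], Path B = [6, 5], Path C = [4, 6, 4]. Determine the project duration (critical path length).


Path A: 11 + 7 = 18
Path B: 6 + 5 = 11
Path C: 4 + 6 + 4 = 14
Critical path = longest = max(18, 11, 14)
= 18 (Path A)


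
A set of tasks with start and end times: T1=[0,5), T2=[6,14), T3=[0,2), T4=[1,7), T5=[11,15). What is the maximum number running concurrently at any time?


Check each time point for overlaps:
  t=1: 3 tasks active (T1, T3, T4)
Max concurrent = 3


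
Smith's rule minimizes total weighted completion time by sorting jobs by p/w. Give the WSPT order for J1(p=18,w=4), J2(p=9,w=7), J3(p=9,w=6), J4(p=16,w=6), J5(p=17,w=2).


WSPT (Smith's rule): sort by p/w ascending
  J2: p/w = 9/7 = 1.286
  J3: p/w = 9/6 = 1.500
  J4: p/w = 16/6 = 2.667
  J1: p/w = 18/4 = 4.500
  J5: p/w = 17/2 = 8.500
Order: J2 → J3 → J4 → J1 → J5


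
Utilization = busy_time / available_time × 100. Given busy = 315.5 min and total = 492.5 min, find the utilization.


Utilization = busy / total × 100
= 315.5 / 492.5 × 100
= 64.1%


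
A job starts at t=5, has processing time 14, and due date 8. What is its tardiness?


Completion = start + processing = 5 + 14 = 19
Tardiness = max(0, C - d) = max(0, 19 - 8)
= max(0, 11)
= 11


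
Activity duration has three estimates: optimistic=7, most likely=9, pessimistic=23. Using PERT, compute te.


te = (o + 4m + p) / 6
= (7 + 4×9 + 23) / 6
= (7 + 36 + 23) / 6
= 66 / 6
= 11.00


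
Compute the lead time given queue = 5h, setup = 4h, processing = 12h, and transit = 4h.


Lead time = queue + setup + processing + transit
= 5 + 4 + 12 + 4
= 25 hours


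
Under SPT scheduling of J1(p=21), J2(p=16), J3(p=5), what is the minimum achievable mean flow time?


SPT order: J3 → J2 → J1
Completion times:
  J3: C=5
  J2: C=21
  J1: C=42
Sum = 68, n = 3
Mean flow = 68/3
= 22.67


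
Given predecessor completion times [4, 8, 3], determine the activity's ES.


ES = max of all predecessor completion times
Predecessors: [4, 8, 3]
ES = max(4, 8, 3)
= 8


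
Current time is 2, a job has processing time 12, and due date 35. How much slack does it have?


Slack = due - current_time - processing
= 35 - 2 - 12
= 21


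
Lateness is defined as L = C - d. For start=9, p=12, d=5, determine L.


Completion = 9 + 12 = 21
Lateness = C - d = 21 - 5
= 16


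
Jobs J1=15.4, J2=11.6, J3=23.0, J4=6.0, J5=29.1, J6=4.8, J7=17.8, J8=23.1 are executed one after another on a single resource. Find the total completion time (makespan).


Sequential makespan: sum all processing times
= 15.4 + 11.6 + 23.0 + 6.0 + 29.1 + 4.8 + 17.8 + 23.1
= 130.8 time units


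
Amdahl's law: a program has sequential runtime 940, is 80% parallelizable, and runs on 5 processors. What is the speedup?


Amdahl's law: T_p = T × ((1-p) + p/N)
= 940 × ((1-0.8) + 0.8/5)
= 940 × (0.20 + 0.1600)
= 940 × 0.3600
= 338.40
Speedup = 940/338.40
= 2.78×


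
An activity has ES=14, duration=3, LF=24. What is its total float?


EF = ES + duration = 14 + 3 = 17
LS = LF - duration = 24 - 3 = 21
Total Float = LF - EF = 24 - 17
(or LS - ES = 21 - 14)
= 7


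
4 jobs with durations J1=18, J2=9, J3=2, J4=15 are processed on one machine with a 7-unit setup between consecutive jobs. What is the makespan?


Makespan = Σ processing + (n-1) × setup
= (18 + 9 + 2 + 15) + (4-1)×7
= 44 + 21
= 65 time units


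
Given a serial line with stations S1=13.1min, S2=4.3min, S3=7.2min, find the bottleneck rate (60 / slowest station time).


Bottleneck = longest station time
Station times: [13.1, 4.3, 7.2]
Max = 13.1 min
Rate = 60 / 13.1
= 4.58 units/hour (bottleneck: 13.1min)


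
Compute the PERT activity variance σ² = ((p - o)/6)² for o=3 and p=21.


σ² = ((p - o) / 6)² = (p - o)² / 36
= (21 - 3)² / 36
= 18² / 36
= 324 / 36
= 9.0000


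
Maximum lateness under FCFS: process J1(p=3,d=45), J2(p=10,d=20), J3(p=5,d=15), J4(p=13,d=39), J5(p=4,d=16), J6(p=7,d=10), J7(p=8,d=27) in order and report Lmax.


Lateness per job (L = C - d):
  J1: C=3, d=45, L=-42
  J2: C=13, d=20, L=-7
  J3: C=18, d=15, L=3
  J4: C=31, d=39, L=-8
  J5: C=35, d=16, L=19
  J6: C=42, d=10, L=32
  J7: C=50, d=27, L=23
Lmax = max(-42, -7, 3, -8, 19, 32, 23)
= 32


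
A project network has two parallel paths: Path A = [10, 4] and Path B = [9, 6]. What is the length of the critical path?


Path A: 10 + 4 = 14
Path B: 9 + 6 = 15
Critical path = longest = max(14, 15)
= 15 (Path B)


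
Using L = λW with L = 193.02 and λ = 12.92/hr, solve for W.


Little's law: L = λW → W = L / λ
= 193.02 / 12.92
= 14.94 hours


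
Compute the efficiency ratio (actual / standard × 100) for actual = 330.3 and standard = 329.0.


Efficiency = (actual / standard) × 100
= (330.3 / 329.0) × 100
= 100.4%


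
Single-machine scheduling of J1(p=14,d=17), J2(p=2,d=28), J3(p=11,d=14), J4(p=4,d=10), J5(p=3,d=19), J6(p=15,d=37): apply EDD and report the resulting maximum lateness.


EDD order: J4 → J3 → J1 → J5 → J2 → J6
Completion and lateness:
  J4: C=4, d=10, L=4-10=-6
  J3: C=15, d=14, L=15-14=1
  J1: C=29, d=17, L=29-17=12
  J5: C=32, d=19, L=32-19=13
  J2: C=34, d=28, L=34-28=6
  J6: C=49, d=37, L=49-37=12
Lmax = max(-6, 1, 12, 13, 6, 12)
= 13


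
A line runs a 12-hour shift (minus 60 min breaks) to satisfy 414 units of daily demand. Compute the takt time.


Available = 12×60 - 60 = 660 min
Takt time = 660 / 414
= 1.59 min/unit


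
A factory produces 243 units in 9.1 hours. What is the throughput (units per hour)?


Throughput = units / time
= 243 / 9.1
= 26.7 units/hour


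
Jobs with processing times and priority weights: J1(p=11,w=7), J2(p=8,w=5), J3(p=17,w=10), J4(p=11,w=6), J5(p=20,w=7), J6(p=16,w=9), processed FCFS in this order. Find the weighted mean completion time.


Completion times:
  J1: C=11, w×C=7×11=77
  J2: C=19, w×C=5×19=95
  J3: C=36, w×C=10×36=360
  J4: C=47, w×C=6×47=282
  J5: C=67, w×C=7×67=469
  J6: C=83, w×C=9×83=747
Sum w×C = 2030
Sum w = 44
Weighted avg = 2030/44
= 46.14


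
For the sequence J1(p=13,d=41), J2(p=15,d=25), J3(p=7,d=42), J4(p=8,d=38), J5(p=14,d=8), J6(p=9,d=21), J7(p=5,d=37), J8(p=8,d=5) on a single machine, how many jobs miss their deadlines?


Completion vs due date:
  J1: C=13, d=41 → on time
  J2: C=28, d=25 → TARDY
  J3: C=35, d=42 → on time
  J4: C=43, d=38 → TARDY
  J5: C=57, d=8 → TARDY
  J6: C=66, d=21 → TARDY
  J7: C=71, d=37 → TARDY
  J8: C=79, d=5 → TARDY
Tardy jobs: J2, J4, J5, J6, J7, J8
Count = 6


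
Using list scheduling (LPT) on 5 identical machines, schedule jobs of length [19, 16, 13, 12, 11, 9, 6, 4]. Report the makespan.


Jobs (LPT sorted): [19, 16, 13, 12, 11, 9, 6, 4]
Machines: 5
  J=19 → Machine 1 (load: 0+19=19)
  J=16 → Machine 2 (load: 0+16=16)
  J=13 → Machine 3 (load: 0+13=13)
  J=12 → Machine 4 (load: 0+12=12)
  J=11 → Machine 5 (load: 0+11=11)
  J=9 → Machine 5 (load: 11+9=20)
  J=6 → Machine 4 (load: 12+6=18)
  J=4 → Machine 3 (load: 13+4=17)
Machine loads: [19, 16, 17, 18, 20]
Makespan = max = 20 time units


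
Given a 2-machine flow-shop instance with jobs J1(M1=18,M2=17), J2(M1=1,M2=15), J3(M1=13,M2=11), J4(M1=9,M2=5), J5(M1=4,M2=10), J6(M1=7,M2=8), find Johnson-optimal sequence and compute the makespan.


Johnson's rule:
Group 1 (M1≤M2, sort by M1): ['J2', 'J5', 'J6']
Group 2 (M1>M2, sort desc M2): ['J1', 'J3', 'J4']
Sequence: J2 → J5 → J6 → J1 → J3 → J4
Makespan calculation:
  J2: M1 done=1, M2 done=16
  J5: M1 done=5, M2 done=26
  J6: M1 done=12, M2 done=34
  J1: M1 done=30, M2 done=51
  J3: M1 done=43, M2 done=62
  J4: M1 done=52, M2 done=67
= Sequence: J2 → J5 → J6 → J1 → J3 → J4, Makespan: 67


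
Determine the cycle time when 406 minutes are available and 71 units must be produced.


Cycle time = available time / demand
= 406 / 71
= 5.72 min/unit


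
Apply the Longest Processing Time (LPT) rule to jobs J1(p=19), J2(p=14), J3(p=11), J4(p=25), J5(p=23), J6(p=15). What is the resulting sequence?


LPT: sort by longest processing time first
  J4: p=25
  J5: p=23
  J1: p=19
  J6: p=15
  J2: p=14
  J3: p=11
Order: J4 → J5 → J1 → J6 → J2 → J3


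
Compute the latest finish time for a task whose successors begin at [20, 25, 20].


LF = min of all successor start times
Successors start at: [20, 25, 20]
LF = min(20, 25, 20)
= 20


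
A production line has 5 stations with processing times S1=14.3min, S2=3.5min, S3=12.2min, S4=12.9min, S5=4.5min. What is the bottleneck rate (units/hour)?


Bottleneck = longest station time
Station times: [14.3, 3.5, 12.2, 12.9, 4.5]
Max = 14.3 min
Rate = 60 / 14.3
= 4.20 units/hour (bottleneck: 14.3min)


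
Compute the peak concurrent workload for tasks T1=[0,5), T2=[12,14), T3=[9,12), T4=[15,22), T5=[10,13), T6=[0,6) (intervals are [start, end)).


Check each time point for overlaps:
  t=0: 2 tasks active (T1, T6)
Max concurrent = 2


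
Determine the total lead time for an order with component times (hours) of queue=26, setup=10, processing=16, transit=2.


Lead time = queue + setup + processing + transit
= 26 + 10 + 16 + 2
= 54 hours


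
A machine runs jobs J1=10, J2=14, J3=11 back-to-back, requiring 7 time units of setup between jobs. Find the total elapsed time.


Makespan = Σ processing + (n-1) × setup
= (10 + 14 + 11) + (3-1)×7
= 35 + 14
= 49 time units


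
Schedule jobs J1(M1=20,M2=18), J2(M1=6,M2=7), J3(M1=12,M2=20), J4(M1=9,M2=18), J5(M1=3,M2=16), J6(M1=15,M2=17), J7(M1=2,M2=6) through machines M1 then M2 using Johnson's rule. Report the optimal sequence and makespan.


Johnson's rule:
Group 1 (M1≤M2, sort by M1): ['J7', 'J5', 'J2', 'J4', 'J3', 'J6']
Group 2 (M1>M2, sort desc M2): ['J1']
Sequence: J7 → J5 → J2 → J4 → J3 → J6 → J1
Makespan calculation:
  J7: M1 done=2, M2 done=8
  J5: M1 done=5, M2 done=24
  J2: M1 done=11, M2 done=31
  J4: M1 done=20, M2 done=49
  J3: M1 done=32, M2 done=69
  J6: M1 done=47, M2 done=86
  J1: M1 done=67, M2 done=104
= Sequence: J7 → J5 → J2 → J4 → J3 → J6 → J1, Makespan: 104


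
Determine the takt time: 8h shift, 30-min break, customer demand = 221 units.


Available = 8×60 - 30 = 450 min
Takt time = 450 / 221
= 2.04 min/unit


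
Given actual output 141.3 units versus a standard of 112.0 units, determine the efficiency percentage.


Efficiency = (actual / standard) × 100
= (141.3 / 112.0) × 100
= 126.2%


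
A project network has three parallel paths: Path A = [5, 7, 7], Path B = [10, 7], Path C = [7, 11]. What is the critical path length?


Path A: 5 + 7 + 7 = 19
Path B: 10 + 7 = 17
Path C: 7 + 11 = 18
Critical path = longest = max(19, 17, 18)
= 19 (Path A)


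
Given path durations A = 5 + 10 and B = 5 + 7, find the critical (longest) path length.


Path A: 5 + 10 = 15
Path B: 5 + 7 = 12
Critical path = longest = max(15, 12)
= 15 (Path A)


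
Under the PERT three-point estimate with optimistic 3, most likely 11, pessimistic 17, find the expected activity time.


te = (o + 4m + p) / 6
= (3 + 4×11 + 17) / 6
= (3 + 44 + 17) / 6
= 64 / 6
= 10.67


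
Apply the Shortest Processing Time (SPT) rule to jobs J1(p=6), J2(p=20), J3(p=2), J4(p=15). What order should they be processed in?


SPT: sort by shortest processing time
  J3: p=2
  J1: p=6
  J4: p=15
  J2: p=20
Order: J3 → J1 → J4 → J2


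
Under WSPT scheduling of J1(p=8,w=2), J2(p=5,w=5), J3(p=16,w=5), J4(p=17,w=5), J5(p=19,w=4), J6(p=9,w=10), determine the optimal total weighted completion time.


WSPT order (by p/w): J6 → J2 → J3 → J4 → J1 → J5
  J6: C=9, w·C=10×9=90
  J2: C=14, w·C=5×14=70
  J3: C=30, w·C=5×30=150
  J4: C=47, w·C=5×47=235
  J1: C=55, w·C=2×55=110
  J5: C=74, w·C=4×74=296
Σ w·C = 951
= 951


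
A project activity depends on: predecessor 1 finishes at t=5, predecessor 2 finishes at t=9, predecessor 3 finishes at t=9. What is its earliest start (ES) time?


ES = max of all predecessor completion times
Predecessors: [5, 9, 9]
ES = max(5, 9, 9)
= 9


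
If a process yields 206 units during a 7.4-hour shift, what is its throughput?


Throughput = units / time
= 206 / 7.4
= 27.8 units/hour


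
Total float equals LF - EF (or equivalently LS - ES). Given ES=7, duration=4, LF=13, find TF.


EF = ES + duration = 7 + 4 = 11
LS = LF - duration = 13 - 4 = 9
Total Float = LF - EF = 13 - 11
(or LS - ES = 9 - 7)
= 2


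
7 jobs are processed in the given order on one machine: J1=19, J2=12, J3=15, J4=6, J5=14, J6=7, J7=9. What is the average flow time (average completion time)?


Completion times:
  J1: completes at 19
  J2: completes at 31
  J3: completes at 46
  J4: completes at 52
  J5: completes at 66
  J6: completes at 73
  J7: completes at 82
Sum = 369
Average = 369/7
= 52.71
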